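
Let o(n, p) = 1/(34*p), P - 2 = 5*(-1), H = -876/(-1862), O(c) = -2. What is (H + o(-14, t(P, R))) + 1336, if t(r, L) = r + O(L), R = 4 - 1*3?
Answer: 211522249/158270 ≈ 1336.5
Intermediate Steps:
H = 438/931 (H = -876*(-1/1862) = 438/931 ≈ 0.47046)
P = -3 (P = 2 + 5*(-1) = 2 - 5 = -3)
R = 1 (R = 4 - 3 = 1)
t(r, L) = -2 + r (t(r, L) = r - 2 = -2 + r)
o(n, p) = 1/(34*p)
(H + o(-14, t(P, R))) + 1336 = (438/931 + 1/(34*(-2 - 3))) + 1336 = (438/931 + (1/34)/(-5)) + 1336 = (438/931 + (1/34)*(-⅕)) + 1336 = (438/931 - 1/170) + 1336 = 73529/158270 + 1336 = 211522249/158270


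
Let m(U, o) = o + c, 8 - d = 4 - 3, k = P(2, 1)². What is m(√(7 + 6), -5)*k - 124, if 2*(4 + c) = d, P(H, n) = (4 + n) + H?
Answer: -787/2 ≈ -393.50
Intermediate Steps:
P(H, n) = 4 + H + n
k = 49 (k = (4 + 2 + 1)² = 7² = 49)
d = 7 (d = 8 - (4 - 3) = 8 - 1*1 = 8 - 1 = 7)
c = -½ (c = -4 + (½)*7 = -4 + 7/2 = -½ ≈ -0.50000)
m(U, o) = -½ + o (m(U, o) = o - ½ = -½ + o)
m(√(7 + 6), -5)*k - 124 = (-½ - 5)*49 - 124 = -11/2*49 - 124 = -539/2 - 124 = -787/2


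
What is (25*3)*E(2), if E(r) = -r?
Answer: -150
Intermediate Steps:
(25*3)*E(2) = (25*3)*(-1*2) = 75*(-2) = -150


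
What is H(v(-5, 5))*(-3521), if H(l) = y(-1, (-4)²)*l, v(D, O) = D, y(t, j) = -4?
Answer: -70420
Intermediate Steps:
H(l) = -4*l
H(v(-5, 5))*(-3521) = -4*(-5)*(-3521) = 20*(-3521) = -70420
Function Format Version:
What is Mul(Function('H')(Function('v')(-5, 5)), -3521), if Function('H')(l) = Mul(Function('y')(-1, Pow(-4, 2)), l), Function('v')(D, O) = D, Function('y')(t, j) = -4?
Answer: -70420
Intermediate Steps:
Function('H')(l) = Mul(-4, l)
Mul(Function('H')(Function('v')(-5, 5)), -3521) = Mul(Mul(-4, -5), -3521) = Mul(20, -3521) = -70420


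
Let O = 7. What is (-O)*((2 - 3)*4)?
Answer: 28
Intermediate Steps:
(-O)*((2 - 3)*4) = (-1*7)*((2 - 3)*4) = -(-7)*4 = -7*(-4) = 28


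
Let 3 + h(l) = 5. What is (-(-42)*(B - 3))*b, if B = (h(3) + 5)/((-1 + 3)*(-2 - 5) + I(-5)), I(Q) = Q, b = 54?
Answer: -145152/19 ≈ -7639.6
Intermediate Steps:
h(l) = 2 (h(l) = -3 + 5 = 2)
B = -7/19 (B = (2 + 5)/((-1 + 3)*(-2 - 5) - 5) = 7/(2*(-7) - 5) = 7/(-14 - 5) = 7/(-19) = 7*(-1/19) = -7/19 ≈ -0.36842)
(-(-42)*(B - 3))*b = -(-42)*(-7/19 - 3)*54 = -(-42)*(-64)/19*54 = -42*64/19*54 = -2688/19*54 = -145152/19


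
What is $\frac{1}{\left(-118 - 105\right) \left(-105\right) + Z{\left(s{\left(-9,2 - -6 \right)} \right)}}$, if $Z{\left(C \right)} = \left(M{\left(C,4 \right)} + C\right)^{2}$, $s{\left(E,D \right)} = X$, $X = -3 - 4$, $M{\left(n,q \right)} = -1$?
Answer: $\frac{1}{23479} \approx 4.2591 \cdot 10^{-5}$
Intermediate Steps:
$X = -7$ ($X = -3 - 4 = -7$)
$s{\left(E,D \right)} = -7$
$Z{\left(C \right)} = \left(-1 + C\right)^{2}$
$\frac{1}{\left(-118 - 105\right) \left(-105\right) + Z{\left(s{\left(-9,2 - -6 \right)} \right)}} = \frac{1}{\left(-118 - 105\right) \left(-105\right) + \left(-1 - 7\right)^{2}} = \frac{1}{\left(-223\right) \left(-105\right) + \left(-8\right)^{2}} = \frac{1}{23415 + 64} = \frac{1}{23479}$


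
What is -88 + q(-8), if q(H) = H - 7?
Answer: -103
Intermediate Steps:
q(H) = -7 + H
-88 + q(-8) = -88 + (-7 - 8) = -88 - 15 = -103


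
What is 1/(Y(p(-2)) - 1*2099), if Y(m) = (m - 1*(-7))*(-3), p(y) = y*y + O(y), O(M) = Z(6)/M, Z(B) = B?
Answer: -1/2123 ≈ -0.00047103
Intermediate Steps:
O(M) = 6/M
p(y) = y**2 + 6/y (p(y) = y*y + 6/y = y**2 + 6/y)
Y(m) = -21 - 3*m (Y(m) = (m + 7)*(-3) = (7 + m)*(-3) = -21 - 3*m)
1/(Y(p(-2)) - 1*2099) = 1/((-21 - 3*(6 + (-2)**3)/(-2)) - 1*2099) = 1/((-21 - (-3)*(6 - 8)/2) - 2099) = 1/((-21 - (-3)*(-2)/2) - 2099) = 1/((-21 - 3*1) - 2099) = 1/((-21 - 3) - 2099) = 1/(-24 - 2099) = 1/(-2123) = -1/2123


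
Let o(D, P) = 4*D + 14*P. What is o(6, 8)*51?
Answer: 6936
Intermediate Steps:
o(6, 8)*51 = (4*6 + 14*8)*51 = (24 + 112)*51 = 136*51 = 6936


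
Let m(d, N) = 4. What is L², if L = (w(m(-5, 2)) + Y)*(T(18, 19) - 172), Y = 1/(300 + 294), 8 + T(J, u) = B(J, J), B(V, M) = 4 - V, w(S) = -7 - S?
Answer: 401576957401/88209 ≈ 4.5526e+6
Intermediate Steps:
T(J, u) = -4 - J (T(J, u) = -8 + (4 - J) = -4 - J)
Y = 1/594 ≈ 0.0016835
L = 633701/297 (L = ((-7 - 1*4) + 1/594)*((-4 - 1*18) - 172) = ((-7 - 4) + 1/594)*((-4 - 18) - 172) = (-11 + 1/594)*(-22 - 172) = -6533/594*(-194) = 633701/297 ≈ 2133.7)
L² = (633701/297)² = 401576957401/88209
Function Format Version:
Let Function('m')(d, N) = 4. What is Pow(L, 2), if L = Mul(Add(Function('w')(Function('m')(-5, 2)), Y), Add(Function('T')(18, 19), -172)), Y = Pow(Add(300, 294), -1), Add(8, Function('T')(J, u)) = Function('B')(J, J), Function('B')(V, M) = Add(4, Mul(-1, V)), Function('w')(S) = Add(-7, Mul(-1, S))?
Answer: Rational(401576957401, 88209) ≈ 4.5526e+6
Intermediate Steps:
Function('T')(J, u) = Add(-4, Mul(-1, J)) (Function('T')(J, u) = Add(-8, Add(4, Mul(-1, J))) = Add(-4, Mul(-1, J)))
Y = Rational(1, 594) (Y = Pow(594, -1) = Rational(1, 594) ≈ 0.0016835)
L = Rational(633701, 297) (L = Mul(Add(Add(-7, Mul(-1, 4)), Rational(1, 594)), Add(Add(-4, Mul(-1, 18)), -172)) = Mul(Add(Add(-7, -4), Rational(1, 594)), Add(Add(-4, -18), -172)) = Mul(Add(-11, Rational(1, 594)), Add(-22, -172)) = Mul(Rational(-6533, 594), -194) = Rational(633701, 297) ≈ 2133.7)
Pow(L, 2) = Pow(Rational(633701, 297), 2) = Rational(401576957401, 88209)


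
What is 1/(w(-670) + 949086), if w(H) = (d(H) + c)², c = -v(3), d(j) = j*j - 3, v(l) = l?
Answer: 1/201506772322 ≈ 4.9626e-12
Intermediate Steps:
d(j) = -3 + j² (d(j) = j² - 3 = -3 + j²)
c = -3 (c = -1*3 = -3)
w(H) = (-6 + H²)² (w(H) = ((-3 + H²) - 3)² = (-6 + H²)²)
1/(w(-670) + 949086) = 1/((-6 + (-670)²)² + 949086) = 1/((-6 + 448900)² + 949086) = 1/(448894² + 949086) = 1/(201505823236 + 949086) = 1/201506772322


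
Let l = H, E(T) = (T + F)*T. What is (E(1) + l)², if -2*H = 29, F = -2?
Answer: 961/4 ≈ 240.25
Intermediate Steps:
E(T) = T*(-2 + T) (E(T) = (T - 2)*T = (-2 + T)*T = T*(-2 + T))
H = -29/2 (H = -½*29 = -29/2 ≈ -14.500)
l = -29/2 ≈ -14.500
(E(1) + l)² = (1*(-2 + 1) - 29/2)² = (1*(-1) - 29/2)² = (-1 - 29/2)² = (-31/2)² = 961/4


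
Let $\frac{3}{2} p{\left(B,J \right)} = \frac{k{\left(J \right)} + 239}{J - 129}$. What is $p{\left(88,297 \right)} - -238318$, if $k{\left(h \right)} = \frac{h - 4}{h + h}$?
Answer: $\frac{35673487043}{149688} \approx 2.3832 \cdot 10^{5}$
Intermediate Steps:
$k{\left(h \right)} = \frac{-4 + h}{2 h}$
$p{\left(B,J \right)} = \frac{2 \left(239 + \frac{-4 + J}{2 J}\right)}{3 \left(-129 + J\right)}$ ($p{\left(B,J \right)} = \frac{2 \frac{\frac{-4 + J}{2 J} + 239}{J - 129}}{3} = \frac{2 \frac{239 + \frac{-4 + J}{2 J}}{-129 + J}}{3} = \frac{2 \left(239 + \frac{-4 + J}{2 J}\right)}{3 \left(-129 + J\right)}$)
$p{\left(88,297 \right)} - -238318 = \frac{-4 + 479 \cdot 297}{3 \cdot 297 \left(-129 + 297\right)} - -238318 = \frac{1}{3} \cdot \frac{1}{297} \cdot \frac{1}{168} \left(-4 + 142263\right) + 238318 = \frac{1}{3} \cdot \frac{1}{297} \cdot \frac{1}{168} \cdot 142259 + 238318 = \frac{142259}{149688} + 238318 = \frac{35673487043}{149688}$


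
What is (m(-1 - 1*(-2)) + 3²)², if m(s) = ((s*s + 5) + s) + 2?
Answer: 324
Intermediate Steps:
m(s) = 7 + s + s² (m(s) = ((s² + 5) + s) + 2 = ((5 + s²) + s) + 2 = (5 + s + s²) + 2 = 7 + s + s²)
(m(-1 - 1*(-2)) + 3²)² = ((7 + (-1 - 1*(-2)) + (-1 - 1*(-2))²) + 3²)² = ((7 + (-1 + 2) + (-1 + 2)²) + 9)² = ((7 + 1 + 1²) + 9)² = ((7 + 1 + 1) + 9)² = (9 + 9)² = 18² = 324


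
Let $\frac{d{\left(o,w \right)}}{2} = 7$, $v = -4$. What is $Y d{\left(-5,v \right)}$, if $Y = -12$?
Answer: $-168$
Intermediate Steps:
$d{\left(o,w \right)} = 14$ ($d{\left(o,w \right)} = 2 \cdot 7 = 14$)
$Y d{\left(-5,v \right)} = \left(-12\right) 14 = -168$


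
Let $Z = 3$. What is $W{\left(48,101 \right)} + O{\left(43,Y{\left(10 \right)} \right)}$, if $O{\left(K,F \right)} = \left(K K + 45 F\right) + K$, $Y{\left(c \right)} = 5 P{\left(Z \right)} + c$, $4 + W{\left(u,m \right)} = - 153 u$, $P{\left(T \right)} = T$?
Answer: $-4331$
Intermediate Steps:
$W{\left(u,m \right)} = -4 - 153 u$
$Y{\left(c \right)} = 15 + c$ ($Y{\left(c \right)} = 5 \cdot 3 + c = 15 + c$)
$O{\left(K,F \right)} = K + K^{2} + 45 F$ ($O{\left(K,F \right)} = \left(K^{2} + 45 F\right) + K = K + K^{2} + 45 F$)
$W{\left(48,101 \right)} + O{\left(43,Y{\left(10 \right)} \right)} = \left(-4 - 7344\right) + \left(43 + 43^{2} + 45 \left(15 + 10\right)\right) = \left(-4 - 7344\right) + \left(43 + 1849 + 45 \cdot 25\right) = -7348 + \left(43 + 1849 + 1125\right) = -7348 + 3017 = -4331$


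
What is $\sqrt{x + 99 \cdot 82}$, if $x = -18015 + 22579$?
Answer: $\sqrt{12682} \approx 112.61$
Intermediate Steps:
$x = 4564$
$\sqrt{x + 99 \cdot 82} = \sqrt{4564 + 99 \cdot 82} = \sqrt{4564 + 8118} = \sqrt{12682}$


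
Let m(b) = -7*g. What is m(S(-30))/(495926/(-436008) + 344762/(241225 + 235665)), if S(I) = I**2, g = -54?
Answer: -19649182308840/21545790011 ≈ -911.97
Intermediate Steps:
m(b) = 378 (m(b) = -7*(-54) = 378)
m(S(-30))/(495926/(-436008) + 344762/(241225 + 235665)) = 378/(495926/(-436008) + 344762/(241225 + 235665)) = 378/(495926*(-1/436008) + 344762/476890) = 378/(-247963/218004 + 344762*(1/476890)) = 378/(-247963/218004 + 172381/238445) = 378/(-21545790011/51981963780) = 378*(-51981963780/21545790011) = -19649182308840/21545790011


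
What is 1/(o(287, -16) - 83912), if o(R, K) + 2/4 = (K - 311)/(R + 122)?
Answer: -818/68641079 ≈ -1.1917e-5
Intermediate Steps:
o(R, K) = -½ + (-311 + K)/(122 + R) (o(R, K) = -½ + (K - 311)/(R + 122) = -½ + (-311 + K)/(122 + R))
1/(o(287, -16) - 83912) = 1/((-372 - 16 - ½*287)/(122 + 287) - 83912) = 1/((-372 - 16 - 287/2)/409 - 83912) = 1/((1/409)*(-1063/2) - 83912) = 1/(-1063/818 - 83912) = 1/(-68641079/818) = -818/68641079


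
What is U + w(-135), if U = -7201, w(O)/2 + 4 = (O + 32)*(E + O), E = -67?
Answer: 34403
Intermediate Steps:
w(O) = -8 + 2*(-67 + O)*(32 + O) (w(O) = -8 + 2*((O + 32)*(-67 + O)) = -8 + 2*((32 + O)*(-67 + O)) = -8 + 2*((-67 + O)*(32 + O)) = -8 + 2*(-67 + O)*(32 + O))
U + w(-135) = -7201 + (-4296 - 70*(-135) + 2*(-135)**2) = -7201 + (-4296 + 9450 + 2*18225) = -7201 + (-4296 + 9450 + 36450) = -7201 + 41604 = 34403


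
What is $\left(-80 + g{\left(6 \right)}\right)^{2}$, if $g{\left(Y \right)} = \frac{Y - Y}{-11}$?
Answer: $6400$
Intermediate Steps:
$g{\left(Y \right)} = 0$ ($g{\left(Y \right)} = 0 \left(- \frac{1}{11}\right) = 0$)
$\left(-80 + g{\left(6 \right)}\right)^{2} = \left(-80 + 0\right)^{2} = \left(-80\right)^{2} = 6400$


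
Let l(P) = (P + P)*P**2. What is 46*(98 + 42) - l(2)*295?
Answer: 1720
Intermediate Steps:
l(P) = 2*P**3 (l(P) = (2*P)*P**2 = 2*P**3)
46*(98 + 42) - l(2)*295 = 46*(98 + 42) - 2*2**3*295 = 46*140 - 2*8*295 = 6440 - 16*295 = 6440 - 1*4720 = 6440 - 4720 = 1720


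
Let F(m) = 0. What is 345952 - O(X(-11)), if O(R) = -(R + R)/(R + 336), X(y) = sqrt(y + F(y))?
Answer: 39060402486/112907 + 672*I*sqrt(11)/112907 ≈ 3.4595e+5 + 0.01974*I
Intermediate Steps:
X(y) = sqrt(y) (X(y) = sqrt(y + 0) = sqrt(y))
O(R) = -2*R/(336 + R)
345952 - O(X(-11)) = 345952 - (-2)*sqrt(-11)/(336 + sqrt(-11)) = 345952 - (-2)*I*sqrt(11)/(336 + I*sqrt(11)) = 345952 + 2*I*sqrt(11)/(336 + I*sqrt(11))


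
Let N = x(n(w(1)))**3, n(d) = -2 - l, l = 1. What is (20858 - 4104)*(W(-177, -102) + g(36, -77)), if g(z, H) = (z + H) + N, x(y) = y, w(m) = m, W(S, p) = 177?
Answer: 1826186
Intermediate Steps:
n(d) = -3 (n(d) = -2 - 1*1 = -2 - 1 = -3)
N = -27 (N = (-3)**3 = -27)
g(z, H) = -27 + H + z (g(z, H) = (z + H) - 27 = (H + z) - 27 = -27 + H + z)
(20858 - 4104)*(W(-177, -102) + g(36, -77)) = (20858 - 4104)*(177 + (-27 - 77 + 36)) = 16754*(177 - 68) = 16754*109 = 1826186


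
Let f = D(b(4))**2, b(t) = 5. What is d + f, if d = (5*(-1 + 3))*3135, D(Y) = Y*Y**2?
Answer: 46975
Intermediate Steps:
D(Y) = Y**3
f = 15625 (f = (5**3)**2 = 125**2 = 15625)
d = 31350 (d = (5*2)*3135 = 10*3135 = 31350)
d + f = 31350 + 15625 = 46975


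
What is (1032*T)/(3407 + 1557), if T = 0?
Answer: 0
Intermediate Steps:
(1032*T)/(3407 + 1557) = (1032*0)/(3407 + 1557) = 0/4964 = 0*(1/4964) = 0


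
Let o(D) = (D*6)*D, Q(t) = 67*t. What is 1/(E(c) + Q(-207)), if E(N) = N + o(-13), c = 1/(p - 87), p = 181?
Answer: -94/1208369 ≈ -7.7791e-5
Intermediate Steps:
c = 1/94 (c = 1/(181 - 87) = 1/94 ≈ 0.010638)
o(D) = 6*D**2 (o(D) = (6*D)*D = 6*D**2)
E(N) = 1014 + N (E(N) = N + 6*(-13)**2 = N + 6*169 = N + 1014 = 1014 + N)
1/(E(c) + Q(-207)) = 1/((1014 + 1/94) + 67*(-207)) = 1/(95317/94 - 13869) = 1/(-1208369/94) = -94/1208369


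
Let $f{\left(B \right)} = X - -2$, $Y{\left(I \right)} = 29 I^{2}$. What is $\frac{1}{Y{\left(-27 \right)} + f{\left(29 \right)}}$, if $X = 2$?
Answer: $\frac{1}{21145} \approx 4.7293 \cdot 10^{-5}$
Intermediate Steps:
$f{\left(B \right)} = 4$ ($f{\left(B \right)} = 2 - -2 = 2 + 2 = 4$)
$\frac{1}{Y{\left(-27 \right)} + f{\left(29 \right)}} = \frac{1}{29 \left(-27\right)^{2} + 4} = \frac{1}{29 \cdot 729 + 4} = \frac{1}{21141 + 4} = \frac{1}{21145}$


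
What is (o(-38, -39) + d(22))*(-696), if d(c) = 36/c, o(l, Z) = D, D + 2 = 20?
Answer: -150336/11 ≈ -13667.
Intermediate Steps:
D = 18 (D = -2 + 20 = 18)
o(l, Z) = 18
(o(-38, -39) + d(22))*(-696) = (18 + 36/22)*(-696) = (18 + 36*(1/22))*(-696) = (18 + 18/11)*(-696) = (216/11)*(-696) = -150336/11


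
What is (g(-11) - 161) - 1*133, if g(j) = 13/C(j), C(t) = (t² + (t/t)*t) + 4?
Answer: -33503/114 ≈ -293.89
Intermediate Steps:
C(t) = 4 + t + t² (C(t) = (t² + 1*t) + 4 = (t² + t) + 4 = (t + t²) + 4 = 4 + t + t²)
g(j) = 13/(4 + j + j²)
(g(-11) - 161) - 1*133 = (13/(4 - 11 + (-11)²) - 161) - 1*133 = (13/(4 - 11 + 121) - 161) - 133 = (13/114 - 161) - 133 = -18341/114 - 133 = -33503/114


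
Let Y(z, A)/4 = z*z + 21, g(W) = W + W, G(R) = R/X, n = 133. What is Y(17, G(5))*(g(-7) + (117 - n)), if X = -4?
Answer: -37200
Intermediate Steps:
G(R) = -R/4 (G(R) = R/(-4) = R*(-¼) = -R/4)
g(W) = 2*W
Y(z, A) = 84 + 4*z² (Y(z, A) = 4*(z*z + 21) = 4*(z² + 21) = 4*(21 + z²) = 84 + 4*z²)
Y(17, G(5))*(g(-7) + (117 - n)) = (84 + 4*17²)*(2*(-7) + (117 - 1*133)) = (84 + 4*289)*(-14 + (117 - 133)) = (84 + 1156)*(-14 - 16) = 1240*(-30) = -37200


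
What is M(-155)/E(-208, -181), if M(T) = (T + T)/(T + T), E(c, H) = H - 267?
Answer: -1/448 ≈ -0.0022321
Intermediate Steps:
E(c, H) = -267 + H
M(T) = 1 (M(T) = (2*T)/((2*T)) = (2*T)*(1/(2*T)) = 1)
M(-155)/E(-208, -181) = 1/(-267 - 181) = 1/(-448) = 1*(-1/448) = -1/448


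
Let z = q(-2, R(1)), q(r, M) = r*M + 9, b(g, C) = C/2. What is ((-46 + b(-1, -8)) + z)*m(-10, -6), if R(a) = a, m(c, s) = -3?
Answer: 129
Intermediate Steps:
b(g, C) = C/2 (b(g, C) = C*(½) = C/2)
q(r, M) = 9 + M*r (q(r, M) = M*r + 9 = 9 + M*r)
z = 7 (z = 9 + 1*(-2) = 9 - 2 = 7)
((-46 + b(-1, -8)) + z)*m(-10, -6) = ((-46 + (½)*(-8)) + 7)*(-3) = ((-46 - 4) + 7)*(-3) = (-50 + 7)*(-3) = -43*(-3) = 129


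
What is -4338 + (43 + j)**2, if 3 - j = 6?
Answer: -2738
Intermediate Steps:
j = -3 (j = 3 - 1*6 = 3 - 6 = -3)
-4338 + (43 + j)**2 = -4338 + (43 - 3)**2 = -4338 + 40**2 = -4338 + 1600 = -2738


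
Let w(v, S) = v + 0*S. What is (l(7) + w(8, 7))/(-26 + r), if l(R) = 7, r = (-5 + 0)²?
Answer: -15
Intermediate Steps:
w(v, S) = v (w(v, S) = v + 0 = v)
r = 25 (r = (-5)² = 25)
(l(7) + w(8, 7))/(-26 + r) = (7 + 8)/(-26 + 25) = 15/(-1) = 15*(-1) = -15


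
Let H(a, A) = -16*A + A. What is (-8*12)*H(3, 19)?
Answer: 27360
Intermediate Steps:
H(a, A) = -15*A
(-8*12)*H(3, 19) = (-8*12)*(-15*19) = -96*(-285) = 27360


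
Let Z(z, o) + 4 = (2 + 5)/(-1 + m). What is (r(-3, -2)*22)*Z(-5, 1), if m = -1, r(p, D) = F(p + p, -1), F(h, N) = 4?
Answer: -660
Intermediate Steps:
r(p, D) = 4
Z(z, o) = -15/2 (Z(z, o) = -4 + (2 + 5)/(-1 - 1) = -4 + 7/(-2) = -4 + 7*(-½) = -4 - 7/2 = -15/2)
(r(-3, -2)*22)*Z(-5, 1) = (4*22)*(-15/2) = 88*(-15/2) = -660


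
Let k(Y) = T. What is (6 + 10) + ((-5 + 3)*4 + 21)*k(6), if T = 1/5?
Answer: 93/5 ≈ 18.600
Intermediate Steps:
T = 1/5 (T = (1/5)*1 = 1/5 ≈ 0.20000)
k(Y) = 1/5
(6 + 10) + ((-5 + 3)*4 + 21)*k(6) = (6 + 10) + ((-5 + 3)*4 + 21)*(1/5) = 16 + (-2*4 + 21)*(1/5) = 16 + (-8 + 21)*(1/5) = 16 + 13*(1/5) = 16 + 13/5 = 93/5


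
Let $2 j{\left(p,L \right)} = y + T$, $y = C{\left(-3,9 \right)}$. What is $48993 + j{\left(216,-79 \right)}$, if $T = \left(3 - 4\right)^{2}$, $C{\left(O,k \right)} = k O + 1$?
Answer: $\frac{97961}{2} \approx 48981.0$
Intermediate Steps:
$C{\left(O,k \right)} = 1 + O k$ ($C{\left(O,k \right)} = O k + 1 = 1 + O k$)
$y = -26$ ($y = 1 - 27 = -26$)
$T = 1$ ($T = \left(-1\right)^{2} = 1$)
$j{\left(p,L \right)} = - \frac{25}{2}$ ($j{\left(p,L \right)} = \frac{-26 + 1}{2} = \frac{1}{2} \left(-25\right) = - \frac{25}{2}$)
$48993 + j{\left(216,-79 \right)} = 48993 - \frac{25}{2} = \frac{97961}{2}$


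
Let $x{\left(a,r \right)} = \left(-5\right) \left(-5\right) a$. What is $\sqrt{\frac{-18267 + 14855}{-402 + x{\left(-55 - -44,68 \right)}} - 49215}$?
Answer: $\frac{i \sqrt{22554351811}}{677} \approx 221.83 i$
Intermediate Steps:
$x{\left(a,r \right)} = 25 a$
$\sqrt{\frac{-18267 + 14855}{-402 + x{\left(-55 - -44,68 \right)}} - 49215} = \sqrt{\frac{-18267 + 14855}{-402 + 25 \left(-55 - -44\right)} - 49215} = \sqrt{- \frac{3412}{-402 + 25 \left(-55 + 44\right)} - 49215} = \sqrt{- \frac{3412}{-402 + 25 \left(-11\right)} - 49215} = \sqrt{- \frac{3412}{-402 - 275} - 49215} = \sqrt{- \frac{3412}{-677} - 49215} = \sqrt{\left(-3412\right) \left(- \frac{1}{677}\right) - 49215} = \sqrt{\frac{3412}{677} - 49215} = \sqrt{- \frac{33315143}{677}} = \frac{i \sqrt{22554351811}}{677}$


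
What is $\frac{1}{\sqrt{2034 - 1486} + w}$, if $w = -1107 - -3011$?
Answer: $\frac{476}{906167} - \frac{\sqrt{137}}{1812334} \approx 0.00051883$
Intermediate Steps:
$w = 1904$ ($w = -1107 + 3011 = 1904$)
$\frac{1}{\sqrt{2034 - 1486} + w} = \frac{1}{\sqrt{2034 - 1486} + 1904} = \frac{1}{\sqrt{548} + 1904} = \frac{1}{2 \sqrt{137} + 1904} = \frac{1}{1904 + 2 \sqrt{137}}$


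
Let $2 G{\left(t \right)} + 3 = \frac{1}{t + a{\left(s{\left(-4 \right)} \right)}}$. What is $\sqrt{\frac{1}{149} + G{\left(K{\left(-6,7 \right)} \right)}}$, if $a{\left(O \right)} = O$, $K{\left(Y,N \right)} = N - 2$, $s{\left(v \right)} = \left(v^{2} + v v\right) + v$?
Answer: $\frac{2 i \sqrt{8934189}}{4917} \approx 1.2158 i$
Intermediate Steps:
$s{\left(v \right)} = v + 2 v^{2}$ ($s{\left(v \right)} = \left(v^{2} + v^{2}\right) + v = 2 v^{2} + v = v + 2 v^{2}$)
$K{\left(Y,N \right)} = -2 + N$
$G{\left(t \right)} = - \frac{3}{2} + \frac{1}{2 \left(28 + t\right)}$ ($G{\left(t \right)} = - \frac{3}{2} + \frac{1}{2 \left(t - 4 \left(1 + 2 \left(-4\right)\right)\right)} = - \frac{3}{2} + \frac{1}{2 \left(t - 4 \left(1 - 8\right)\right)} = - \frac{3}{2} + \frac{1}{2 \left(t - -28\right)} = - \frac{3}{2} + \frac{1}{2 \left(t + 28\right)} = - \frac{3}{2} + \frac{1}{2 \left(28 + t\right)}$)
$\sqrt{\frac{1}{149} + G{\left(K{\left(-6,7 \right)} \right)}} = \sqrt{\frac{1}{149} + \frac{-83 - 3 \left(-2 + 7\right)}{2 \left(28 + \left(-2 + 7\right)\right)}} = \sqrt{\frac{1}{149} + \frac{-83 - 15}{2 \left(28 + 5\right)}} = \sqrt{\frac{1}{149} + \frac{-83 - 15}{2 \cdot 33}} = \sqrt{\frac{1}{149} + \frac{1}{2} \cdot \frac{1}{33} \left(-98\right)} = \sqrt{\frac{1}{149} - \frac{49}{33}} = \sqrt{- \frac{7268}{4917}} = \frac{2 i \sqrt{8934189}}{4917}$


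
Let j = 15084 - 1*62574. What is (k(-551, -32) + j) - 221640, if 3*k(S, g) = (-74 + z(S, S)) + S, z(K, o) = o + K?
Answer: -809117/3 ≈ -2.6971e+5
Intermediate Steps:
z(K, o) = K + o
k(S, g) = -74/3 + S (k(S, g) = ((-74 + (S + S)) + S)/3 = ((-74 + 2*S) + S)/3 = (-74 + 3*S)/3 = -74/3 + S)
j = -47490 (j = 15084 - 62574 = -47490)
(k(-551, -32) + j) - 221640 = ((-74/3 - 551) - 47490) - 221640 = (-1727/3 - 47490) - 221640 = -144197/3 - 221640 = -809117/3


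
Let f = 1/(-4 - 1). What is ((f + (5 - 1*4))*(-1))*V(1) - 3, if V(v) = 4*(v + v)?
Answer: -47/5 ≈ -9.4000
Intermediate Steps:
V(v) = 8*v (V(v) = 4*(2*v) = 8*v)
f = -1/5 (f = 1/(-5) = -1/5 ≈ -0.20000)
((f + (5 - 1*4))*(-1))*V(1) - 3 = ((-1/5 + (5 - 1*4))*(-1))*(8*1) - 3 = ((-1/5 + (5 - 4))*(-1))*8 - 3 = ((-1/5 + 1)*(-1))*8 - 3 = ((4/5)*(-1))*8 - 3 = -4/5*8 - 3 = -32/5 - 3 = -47/5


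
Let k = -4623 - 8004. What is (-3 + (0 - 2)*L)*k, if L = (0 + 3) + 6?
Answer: 265167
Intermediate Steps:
k = -12627
L = 9 (L = 3 + 6 = 9)
(-3 + (0 - 2)*L)*k = (-3 + (0 - 2)*9)*(-12627) = (-3 - 2*9)*(-12627) = (-3 - 18)*(-12627) = -21*(-12627) = 265167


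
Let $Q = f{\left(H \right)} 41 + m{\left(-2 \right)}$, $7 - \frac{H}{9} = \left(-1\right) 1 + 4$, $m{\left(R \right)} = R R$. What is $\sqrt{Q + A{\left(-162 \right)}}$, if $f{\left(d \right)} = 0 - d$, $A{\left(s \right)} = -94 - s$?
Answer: $6 i \sqrt{39} \approx 37.47 i$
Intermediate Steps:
$m{\left(R \right)} = R^{2}$
$H = 36$ ($H = 63 - 9 \left(\left(-1\right) 1 + 4\right) = 63 - 9 \left(-1 + 4\right) = 63 - 27 = 36$)
$f{\left(d \right)} = - d$
$Q = -1472$ ($Q = \left(-1\right) 36 \cdot 41 + \left(-2\right)^{2} = \left(-36\right) 41 + 4 = -1476 + 4 = -1472$)
$\sqrt{Q + A{\left(-162 \right)}} = \sqrt{-1472 - -68} = \sqrt{-1472 + \left(-94 + 162\right)} = \sqrt{-1472 + 68} = \sqrt{-1404} = 6 i \sqrt{39}$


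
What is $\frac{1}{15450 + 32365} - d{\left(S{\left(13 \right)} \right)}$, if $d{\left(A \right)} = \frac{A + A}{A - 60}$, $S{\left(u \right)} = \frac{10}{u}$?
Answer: $\frac{95707}{3681755} \approx 0.025995$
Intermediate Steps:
$d{\left(A \right)} = \frac{2 A}{-60 + A}$
$\frac{1}{15450 + 32365} - d{\left(S{\left(13 \right)} \right)} = \frac{1}{15450 + 32365} - \frac{2 \cdot \frac{10}{13}}{-60 + \frac{10}{13}} = \frac{1}{47815} - \frac{2 \cdot 10 \cdot \frac{1}{13}}{-60 + 10 \cdot \frac{1}{13}} = \frac{1}{47815} - 2 \cdot \frac{10}{13} \frac{1}{-60 + \frac{10}{13}} = \frac{1}{47815} - 2 \cdot \frac{10}{13} \frac{1}{- \frac{770}{13}} = \frac{1}{47815} - 2 \cdot \frac{10}{13} \left(- \frac{13}{770}\right) = \frac{1}{47815} - - \frac{2}{77} = \frac{1}{47815} + \frac{2}{77} = \frac{95707}{3681755}$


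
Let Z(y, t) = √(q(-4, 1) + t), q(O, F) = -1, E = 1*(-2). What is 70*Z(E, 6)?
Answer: 70*√5 ≈ 156.52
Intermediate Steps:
E = -2
Z(y, t) = √(-1 + t)
70*Z(E, 6) = 70*√(-1 + 6) = 70*√5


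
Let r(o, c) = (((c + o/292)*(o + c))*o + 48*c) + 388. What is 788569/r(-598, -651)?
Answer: -57565537/35608938375 ≈ -0.0016166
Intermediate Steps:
r(o, c) = 388 + 48*c + o*(c + o)*(c + o/292) (r(o, c) = (((c + o*(1/292))*(c + o))*o + 48*c) + 388 = (((c + o/292)*(c + o))*o + 48*c) + 388 = (((c + o)*(c + o/292))*o + 48*c) + 388 = (o*(c + o)*(c + o/292) + 48*c) + 388 = (48*c + o*(c + o)*(c + o/292)) + 388 = 388 + 48*c + o*(c + o)*(c + o/292))
788569/r(-598, -651) = 788569/(388 + 48*(-651) + (1/292)*(-598)³ - 598*(-651)² + (293/292)*(-651)*(-598)²) = 788569/(388 - 31248 + (1/292)*(-213847192) - 598*423801 + (293/292)*(-651)*357604) = 788569/(388 - 31248 - 53461798/73 - 253432998 - 17052614943/73) = 788569/(-35608938375/73) = 788569*(-73/35608938375) = -57565537/35608938375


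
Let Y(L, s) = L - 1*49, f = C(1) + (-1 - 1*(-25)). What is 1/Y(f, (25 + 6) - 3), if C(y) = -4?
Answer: -1/29 ≈ -0.034483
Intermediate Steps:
f = 20 (f = -4 + (-1 - 1*(-25)) = -4 + (-1 + 25) = -4 + 24 = 20)
Y(L, s) = -49 + L (Y(L, s) = L - 49 = -49 + L)
1/Y(f, (25 + 6) - 3) = 1/(-49 + 20) = 1/(-29) = -1/29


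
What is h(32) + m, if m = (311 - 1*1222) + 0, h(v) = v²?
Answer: 113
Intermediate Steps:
m = -911 (m = (311 - 1222) + 0 = -911 + 0 = -911)
h(32) + m = 32² - 911 = 1024 - 911 = 113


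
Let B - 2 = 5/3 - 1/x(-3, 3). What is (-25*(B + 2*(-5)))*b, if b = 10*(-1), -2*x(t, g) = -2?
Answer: -5500/3 ≈ -1833.3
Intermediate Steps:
x(t, g) = 1 (x(t, g) = -1/2*(-2) = 1)
b = -10
B = 8/3 (B = 2 + (5/3 - 1/1) = 2 + (5*(1/3) - 1*1) = 2 + (5/3 - 1) = 2 + 2/3 = 8/3 ≈ 2.6667)
(-25*(B + 2*(-5)))*b = -25*(8/3 + 2*(-5))*(-10) = -25*(8/3 - 10)*(-10) = -25*(-22/3)*(-10) = (550/3)*(-10) = -5500/3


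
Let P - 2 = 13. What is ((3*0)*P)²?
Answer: 0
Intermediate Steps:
P = 15 (P = 2 + 13 = 15)
((3*0)*P)² = ((3*0)*15)² = (0*15)² = 0² = 0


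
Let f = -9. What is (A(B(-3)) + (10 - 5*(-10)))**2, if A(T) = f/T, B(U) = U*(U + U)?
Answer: 14161/4 ≈ 3540.3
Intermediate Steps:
B(U) = 2*U**2 (B(U) = U*(2*U) = 2*U**2)
A(T) = -9/T
(A(B(-3)) + (10 - 5*(-10)))**2 = (-9/(2*(-3)**2) + (10 - 5*(-10)))**2 = (-9/(2*9) + (10 + 50))**2 = (-9/18 + 60)**2 = (-9*1/18 + 60)**2 = (-1/2 + 60)**2 = (119/2)**2 = 14161/4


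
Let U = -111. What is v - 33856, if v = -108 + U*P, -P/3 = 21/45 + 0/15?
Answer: -169043/5 ≈ -33809.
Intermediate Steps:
P = -7/5 (P = -3*(21/45 + 0/15) = -3*(21*(1/45) + 0*(1/15)) = -3*(7/15 + 0) = -3*7/15 = -7/5 ≈ -1.4000)
v = 237/5 (v = -108 - 111*(-7/5) = -108 + 777/5 = 237/5 ≈ 47.400)
v - 33856 = 237/5 - 33856 = -169043/5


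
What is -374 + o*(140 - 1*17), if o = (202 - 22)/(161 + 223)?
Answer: -10123/32 ≈ -316.34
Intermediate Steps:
o = 15/32 (o = 180/384 = 180*(1/384) = 15/32 ≈ 0.46875)
-374 + o*(140 - 1*17) = -374 + 15*(140 - 1*17)/32 = -374 + 15*(140 - 17)/32 = -374 + (15/32)*123 = -374 + 1845/32 = -10123/32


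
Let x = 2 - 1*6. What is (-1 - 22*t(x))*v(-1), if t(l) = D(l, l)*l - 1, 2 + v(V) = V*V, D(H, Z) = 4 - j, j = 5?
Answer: 67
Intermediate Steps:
D(H, Z) = -1 (D(H, Z) = 4 - 1*5 = 4 - 5 = -1)
x = -4 (x = 2 - 6 = -4)
v(V) = -2 + V² (v(V) = -2 + V*V = -2 + V²)
t(l) = -1 - l (t(l) = -l - 1 = -1 - l)
(-1 - 22*t(x))*v(-1) = (-1 - 22*(-1 - 1*(-4)))*(-2 + (-1)²) = (-1 - 22*(-1 + 4))*(-2 + 1) = (-1 - 22*3)*(-1) = (-1 - 66)*(-1) = -67*(-1) = 67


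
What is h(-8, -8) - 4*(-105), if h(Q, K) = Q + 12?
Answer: 424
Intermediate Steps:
h(Q, K) = 12 + Q
h(-8, -8) - 4*(-105) = (12 - 8) - 4*(-105) = 4 + 420 = 424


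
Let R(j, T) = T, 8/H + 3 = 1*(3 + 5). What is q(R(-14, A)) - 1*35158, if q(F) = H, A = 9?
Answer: -175782/5 ≈ -35156.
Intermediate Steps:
H = 8/5 (H = 8/(-3 + 1*(3 + 5)) = 8/(-3 + 1*8) = 8/(-3 + 8) = 8/5 ≈ 1.6000)
q(F) = 8/5
q(R(-14, A)) - 1*35158 = 8/5 - 1*35158 = 8/5 - 35158 = -175782/5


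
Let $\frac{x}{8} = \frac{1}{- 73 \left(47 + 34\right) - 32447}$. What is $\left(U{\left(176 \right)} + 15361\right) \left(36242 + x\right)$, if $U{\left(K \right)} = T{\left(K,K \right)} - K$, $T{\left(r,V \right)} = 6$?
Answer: $\frac{2639897889299}{4795} \approx 5.5055 \cdot 10^{8}$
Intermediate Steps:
$U{\left(K \right)} = 6 - K$
$x = - \frac{1}{4795}$ ($x = \frac{8}{- 73 \left(47 + 34\right) - 32447} = \frac{8}{\left(-73\right) 81 - 32447} = \frac{8}{-5913 - 32447} = \frac{8}{-38360} = 8 \left(- \frac{1}{38360}\right) = - \frac{1}{4795} \approx -0.00020855$)
$\left(U{\left(176 \right)} + 15361\right) \left(36242 + x\right) = \left(\left(6 - 176\right) + 15361\right) \left(36242 - \frac{1}{4795}\right) = \left(\left(6 - 176\right) + 15361\right) \frac{173780389}{4795} = \left(-170 + 15361\right) \frac{173780389}{4795} = 15191 \cdot \frac{173780389}{4795} = \frac{2639897889299}{4795}$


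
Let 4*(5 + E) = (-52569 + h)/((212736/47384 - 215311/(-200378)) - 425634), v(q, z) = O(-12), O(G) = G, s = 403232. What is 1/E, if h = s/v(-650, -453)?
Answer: -3030914292419802/15001163633757805 ≈ -0.20205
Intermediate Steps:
v(q, z) = -12
h = -100808/3 (h = 403232/(-12) = 403232*(-1/12) = -100808/3 ≈ -33603.)
E = -15001163633757805/3030914292419802 (E = -5 + ((-52569 - 100808/3)/((212736/47384 - 215311/(-200378)) - 425634))/4 = -5 + (-258515/(3*((212736*(1/47384) - 215311*(-1/200378)) - 425634)))/4 = -5 + (-258515/(3*((26592/5923 + 215311/200378) - 425634)))/4 = -5 + (-258515/(3*(6603738829/1186838894 - 425634)))/4 = -5 + (-258515/(3*(-505152382069967/1186838894)))/4 = -5 + (-258515/3*(-1186838894/505152382069967))/4 = -5 + (¼)*(306815656682410/1515457146209901) = -5 + 153407828341205/3030914292419802 = -15001163633757805/3030914292419802 ≈ -4.9494)
1/E = 1/(-15001163633757805/3030914292419802) = -3030914292419802/15001163633757805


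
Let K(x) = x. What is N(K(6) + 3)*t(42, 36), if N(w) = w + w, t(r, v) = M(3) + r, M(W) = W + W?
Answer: 864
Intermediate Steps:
M(W) = 2*W
t(r, v) = 6 + r (t(r, v) = 2*3 + r = 6 + r)
N(w) = 2*w
N(K(6) + 3)*t(42, 36) = (2*(6 + 3))*(6 + 42) = (2*9)*48 = 18*48 = 864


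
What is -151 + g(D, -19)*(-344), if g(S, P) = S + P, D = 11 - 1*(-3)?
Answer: 1569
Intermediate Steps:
D = 14 (D = 11 + 3 = 14)
g(S, P) = P + S
-151 + g(D, -19)*(-344) = -151 + (-19 + 14)*(-344) = -151 - 5*(-344) = -151 + 1720 = 1569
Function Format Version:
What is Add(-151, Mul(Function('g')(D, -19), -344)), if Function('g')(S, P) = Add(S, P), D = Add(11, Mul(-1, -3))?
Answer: 1569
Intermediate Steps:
D = 14 (D = Add(11, 3) = 14)
Function('g')(S, P) = Add(P, S)
Add(-151, Mul(Function('g')(D, -19), -344)) = Add(-151, Mul(Add(-19, 14), -344)) = Add(-151, Mul(-5, -344)) = Add(-151, 1720) = 1569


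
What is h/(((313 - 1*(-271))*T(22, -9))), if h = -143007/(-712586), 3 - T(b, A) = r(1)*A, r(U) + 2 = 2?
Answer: 653/5700688 ≈ 0.00011455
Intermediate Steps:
r(U) = 0 (r(U) = -2 + 2 = 0)
T(b, A) = 3 (T(b, A) = 3 - 0*A = 3 - 1*0 = 3 + 0 = 3)
h = 143007/712586 (h = -143007*(-1/712586) = 143007/712586 ≈ 0.20069)
h/(((313 - 1*(-271))*T(22, -9))) = 143007/(712586*(((313 - 1*(-271))*3))) = 143007/(712586*(((313 + 271)*3))) = 143007/(712586*((584*3))) = (143007/712586)/1752 = (143007/712586)*(1/1752) = 653/5700688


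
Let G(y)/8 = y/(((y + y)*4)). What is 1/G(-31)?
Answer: 1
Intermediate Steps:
G(y) = 1 (G(y) = 8*(y/(((y + y)*4))) = 8*(y/(((2*y)*4))) = 8*(y/((8*y))) = 8*(y*(1/(8*y))) = 8*(1/8) = 1)
1/G(-31) = 1/1 = 1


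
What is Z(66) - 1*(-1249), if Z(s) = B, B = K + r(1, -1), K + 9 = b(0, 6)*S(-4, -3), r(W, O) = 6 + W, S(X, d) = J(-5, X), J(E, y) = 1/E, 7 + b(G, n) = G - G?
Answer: 6242/5 ≈ 1248.4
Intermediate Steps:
b(G, n) = -7 (b(G, n) = -7 + (G - G) = -7 + 0 = -7)
S(X, d) = -⅕ (S(X, d) = 1/(-5) = -⅕)
K = -38/5 (K = -9 - 7*(-⅕) = -9 + 7/5 = -38/5 ≈ -7.6000)
B = -⅗ (B = -38/5 + (6 + 1) = -38/5 + 7 = -⅗ ≈ -0.60000)
Z(s) = -⅗
Z(66) - 1*(-1249) = -⅗ - 1*(-1249) = -⅗ + 1249 = 6242/5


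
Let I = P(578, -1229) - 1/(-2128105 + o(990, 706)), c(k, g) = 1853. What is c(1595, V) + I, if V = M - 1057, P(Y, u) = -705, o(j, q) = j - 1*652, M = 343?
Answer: 2442676517/2127767 ≈ 1148.0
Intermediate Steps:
o(j, q) = -652 + j (o(j, q) = j - 652 = -652 + j)
V = -714 (V = 343 - 1057 = -714)
I = -1500075734/2127767 (I = -705 - 1/(-2128105 + (-652 + 990)) = -705 - 1/(-2128105 + 338) = -705 - 1/(-2127767) = -705 - 1*(-1/2127767) = -705 + 1/2127767 = -1500075734/2127767 ≈ -705.00)
c(1595, V) + I = 1853 - 1500075734/2127767 = 2442676517/2127767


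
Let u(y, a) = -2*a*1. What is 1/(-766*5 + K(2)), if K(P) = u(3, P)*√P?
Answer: -1915/7334434 + √2/3667217 ≈ -0.00026071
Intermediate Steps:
u(y, a) = -2*a
K(P) = -2*P^(3/2) (K(P) = (-2*P)*√P = -2*P^(3/2))
1/(-766*5 + K(2)) = 1/(-766*5 - 4*√2) = 1/(-3830 - 4*√2)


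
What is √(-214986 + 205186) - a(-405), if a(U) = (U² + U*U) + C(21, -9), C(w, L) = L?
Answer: -328041 + 70*I*√2 ≈ -3.2804e+5 + 98.995*I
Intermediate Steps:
a(U) = -9 + 2*U² (a(U) = (U² + U*U) - 9 = (U² + U²) - 9 = 2*U² - 9 = -9 + 2*U²)
√(-214986 + 205186) - a(-405) = √(-214986 + 205186) - (-9 + 2*(-405)²) = √(-9800) - (-9 + 2*164025) = 70*I*√2 - (-9 + 328050) = 70*I*√2 - 1*328041 = 70*I*√2 - 328041 = -328041 + 70*I*√2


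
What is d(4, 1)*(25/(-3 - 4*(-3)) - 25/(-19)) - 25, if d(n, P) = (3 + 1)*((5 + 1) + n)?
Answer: 23725/171 ≈ 138.74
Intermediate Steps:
d(n, P) = 24 + 4*n (d(n, P) = 4*(6 + n) = 24 + 4*n)
d(4, 1)*(25/(-3 - 4*(-3)) - 25/(-19)) - 25 = (24 + 4*4)*(25/(-3 - 4*(-3)) - 25/(-19)) - 25 = (24 + 16)*(25/(-3 + 12) - 25*(-1/19)) - 25 = 40*(25/9 + 25/19) - 25 = 40*(700/171) - 25 = 28000/171 - 25 = 23725/171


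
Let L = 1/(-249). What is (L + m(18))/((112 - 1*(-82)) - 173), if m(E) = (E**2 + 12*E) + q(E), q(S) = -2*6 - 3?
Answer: 130724/5229 ≈ 25.000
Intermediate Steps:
L = -1/249 ≈ -0.0040161
q(S) = -15 (q(S) = -12 - 3 = -15)
m(E) = -15 + E**2 + 12*E (m(E) = (E**2 + 12*E) - 15 = -15 + E**2 + 12*E)
(L + m(18))/((112 - 1*(-82)) - 173) = (-1/249 + (-15 + 18**2 + 12*18))/((112 - 1*(-82)) - 173) = (-1/249 + (-15 + 324 + 216))/((112 + 82) - 173) = (-1/249 + 525)/(194 - 173) = (130724/249)/21 = (130724/249)*(1/21) = 130724/5229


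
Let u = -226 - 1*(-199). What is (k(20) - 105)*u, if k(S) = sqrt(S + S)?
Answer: 2835 - 54*sqrt(10) ≈ 2664.2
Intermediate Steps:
u = -27 (u = -226 + 199 = -27)
k(S) = sqrt(2)*sqrt(S) (k(S) = sqrt(2*S) = sqrt(2)*sqrt(S))
(k(20) - 105)*u = (sqrt(2)*sqrt(20) - 105)*(-27) = (sqrt(2)*(2*sqrt(5)) - 105)*(-27) = (2*sqrt(10) - 105)*(-27) = (-105 + 2*sqrt(10))*(-27) = 2835 - 54*sqrt(10)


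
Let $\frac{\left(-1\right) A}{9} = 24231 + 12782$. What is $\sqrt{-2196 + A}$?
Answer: $3 i \sqrt{37257} \approx 579.06 i$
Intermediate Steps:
$A = -333117$ ($A = - 9 \left(24231 + 12782\right) = \left(-9\right) 37013 = -333117$)
$\sqrt{-2196 + A} = \sqrt{-2196 - 333117} = \sqrt{-335313} = 3 i \sqrt{37257}$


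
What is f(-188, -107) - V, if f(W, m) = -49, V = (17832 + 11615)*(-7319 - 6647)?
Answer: 411256753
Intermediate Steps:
V = -411256802 (V = 29447*(-13966) = -411256802)
f(-188, -107) - V = -49 - 1*(-411256802) = -49 + 411256802 = 411256753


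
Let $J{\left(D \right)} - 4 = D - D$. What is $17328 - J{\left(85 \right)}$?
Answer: $17324$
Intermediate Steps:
$J{\left(D \right)} = 4$ ($J{\left(D \right)} = 4 + \left(D - D\right) = 4 + 0 = 4$)
$17328 - J{\left(85 \right)} = 17328 - 4 = 17324$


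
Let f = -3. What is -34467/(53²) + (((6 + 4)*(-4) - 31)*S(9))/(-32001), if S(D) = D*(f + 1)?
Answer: -368856123/29963603 ≈ -12.310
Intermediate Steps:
S(D) = -2*D (S(D) = D*(-3 + 1) = D*(-2) = -2*D)
-34467/(53²) + (((6 + 4)*(-4) - 31)*S(9))/(-32001) = -34467/(53²) + (((6 + 4)*(-4) - 31)*(-2*9))/(-32001) = -34467/2809 + ((10*(-4) - 31)*(-18))*(-1/32001) = -34467*1/2809 + ((-40 - 31)*(-18))*(-1/32001) = -34467/2809 - 71*(-18)*(-1/32001) = -34467/2809 + 1278*(-1/32001) = -34467/2809 - 426/10667 = -368856123/29963603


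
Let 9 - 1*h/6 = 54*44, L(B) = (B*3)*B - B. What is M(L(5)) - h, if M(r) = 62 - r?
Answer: 14194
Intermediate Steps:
L(B) = -B + 3*B² (L(B) = (3*B)*B - B = 3*B² - B = -B + 3*B²)
h = -14202 (h = 54 - 324*44 = 54 - 6*2376 = 54 - 14256 = -14202)
M(L(5)) - h = (62 - 5*(-1 + 3*5)) - 1*(-14202) = (62 - 5*(-1 + 15)) + 14202 = (62 - 5*14) + 14202 = (62 - 1*70) + 14202 = (62 - 70) + 14202 = -8 + 14202 = 14194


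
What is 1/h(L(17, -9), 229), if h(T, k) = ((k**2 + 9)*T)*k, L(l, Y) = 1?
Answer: 1/12011050 ≈ 8.3257e-8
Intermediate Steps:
h(T, k) = T*k*(9 + k**2) (h(T, k) = ((9 + k**2)*T)*k = (T*(9 + k**2))*k = T*k*(9 + k**2))
1/h(L(17, -9), 229) = 1/(1*229*(9 + 229**2)) = 1/(1*229*(9 + 52441)) = 1/(1*229*52450) = 1/12011050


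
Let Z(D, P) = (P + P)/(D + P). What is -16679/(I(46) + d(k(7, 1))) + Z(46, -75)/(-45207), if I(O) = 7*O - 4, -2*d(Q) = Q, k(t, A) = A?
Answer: -14577511108/277495635 ≈ -52.532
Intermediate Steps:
Z(D, P) = 2*P/(D + P) (Z(D, P) = (2*P)/(D + P) = 2*P/(D + P))
d(Q) = -Q/2
I(O) = -4 + 7*O
-16679/(I(46) + d(k(7, 1))) + Z(46, -75)/(-45207) = -16679/((-4 + 7*46) - 1/2*1) + (2*(-75)/(46 - 75))/(-45207) = -16679/((-4 + 322) - 1/2) + (2*(-75)/(-29))*(-1/45207) = -16679/(318 - 1/2) + (2*(-75)*(-1/29))*(-1/45207) = -16679/635/2 + (150/29)*(-1/45207) = -16679*2/635 - 50/437001 = -33358/635 - 50/437001 = -14577511108/277495635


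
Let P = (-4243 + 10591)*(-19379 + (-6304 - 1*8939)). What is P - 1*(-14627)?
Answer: -219765829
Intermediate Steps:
P = -219780456 (P = 6348*(-19379 + (-6304 - 8939)) = 6348*(-19379 - 15243) = 6348*(-34622) = -219780456)
P - 1*(-14627) = -219780456 - 1*(-14627) = -219780456 + 14627 = -219765829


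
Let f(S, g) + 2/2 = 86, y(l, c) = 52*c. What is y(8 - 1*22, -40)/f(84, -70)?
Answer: -416/17 ≈ -24.471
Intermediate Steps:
f(S, g) = 85 (f(S, g) = -1 + 86 = 85)
y(8 - 1*22, -40)/f(84, -70) = (52*(-40))/85 = -2080*1/85 = -416/17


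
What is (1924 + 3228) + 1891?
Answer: 7043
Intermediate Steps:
(1924 + 3228) + 1891 = 5152 + 1891 = 7043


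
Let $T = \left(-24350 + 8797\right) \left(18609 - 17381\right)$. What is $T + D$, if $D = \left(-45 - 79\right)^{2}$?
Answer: $-19083708$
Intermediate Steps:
$T = -19099084$ ($T = \left(-15553\right) 1228 = -19099084$)
$D = 15376$ ($D = \left(-124\right)^{2} = 15376$)
$T + D = -19099084 + 15376 = -19083708$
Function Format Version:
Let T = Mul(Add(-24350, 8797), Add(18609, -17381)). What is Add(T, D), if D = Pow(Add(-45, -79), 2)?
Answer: -19083708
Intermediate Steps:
T = -19099084 (T = Mul(-15553, 1228) = -19099084)
D = 15376 (D = Pow(-124, 2) = 15376)
Add(T, D) = Add(-19099084, 15376) = -19083708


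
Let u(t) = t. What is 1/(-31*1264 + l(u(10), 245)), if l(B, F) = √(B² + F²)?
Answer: -39184/1535325731 - 5*√2405/1535325731 ≈ -2.5681e-5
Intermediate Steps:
1/(-31*1264 + l(u(10), 245)) = 1/(-31*1264 + √(10² + 245²)) = 1/(-39184 + √(100 + 60025)) = 1/(-39184 + √60125) = 1/(-39184 + 5*√2405)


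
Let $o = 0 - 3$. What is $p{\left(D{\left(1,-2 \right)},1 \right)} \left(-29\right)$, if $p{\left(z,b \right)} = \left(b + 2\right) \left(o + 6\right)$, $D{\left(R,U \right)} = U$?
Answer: $-261$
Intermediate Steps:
$o = -3$ ($o = 0 - 3 = -3$)
$p{\left(z,b \right)} = 6 + 3 b$ ($p{\left(z,b \right)} = \left(b + 2\right) \left(-3 + 6\right) = \left(2 + b\right) 3 = 6 + 3 b$)
$p{\left(D{\left(1,-2 \right)},1 \right)} \left(-29\right) = \left(6 + 3 \cdot 1\right) \left(-29\right) = \left(6 + 3\right) \left(-29\right) = 9 \left(-29\right) = -261$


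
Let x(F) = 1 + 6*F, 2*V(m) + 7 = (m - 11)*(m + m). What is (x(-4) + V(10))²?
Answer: 5329/4 ≈ 1332.3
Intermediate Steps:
V(m) = -7/2 + m*(-11 + m) (V(m) = -7/2 + ((m - 11)*(m + m))/2 = -7/2 + ((-11 + m)*(2*m))/2 = -7/2 + (2*m*(-11 + m))/2 = -7/2 + m*(-11 + m))
(x(-4) + V(10))² = ((1 + 6*(-4)) + (-7/2 + 10² - 11*10))² = ((1 - 24) + (-7/2 + 100 - 110))² = (-23 - 27/2)² = (-73/2)² = 5329/4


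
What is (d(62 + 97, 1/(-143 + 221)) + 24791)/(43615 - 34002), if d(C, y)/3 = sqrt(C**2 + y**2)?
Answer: 24791/9613 + sqrt(153809605)/249938 ≈ 2.6285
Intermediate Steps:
d(C, y) = 3*sqrt(C**2 + y**2)
(d(62 + 97, 1/(-143 + 221)) + 24791)/(43615 - 34002) = (3*sqrt((62 + 97)**2 + (1/(-143 + 221))**2) + 24791)/(43615 - 34002) = (3*sqrt(159**2 + (1/78)**2) + 24791)/9613 = (3*sqrt(25281 + (1/78)**2) + 24791)*(1/9613) = (3*sqrt(25281 + 1/6084) + 24791)*(1/9613) = (3*sqrt(153809605/6084) + 24791)*(1/9613) = (3*(sqrt(153809605)/78) + 24791)*(1/9613) = (sqrt(153809605)/26 + 24791)*(1/9613) = (24791 + sqrt(153809605)/26)*(1/9613) = 24791/9613 + sqrt(153809605)/249938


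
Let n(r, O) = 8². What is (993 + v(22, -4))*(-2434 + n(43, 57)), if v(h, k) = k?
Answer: -2343930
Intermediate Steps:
n(r, O) = 64
(993 + v(22, -4))*(-2434 + n(43, 57)) = (993 - 4)*(-2434 + 64) = 989*(-2370) = -2343930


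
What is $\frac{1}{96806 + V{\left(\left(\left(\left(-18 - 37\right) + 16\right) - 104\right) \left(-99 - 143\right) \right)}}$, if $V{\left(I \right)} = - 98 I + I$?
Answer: $- \frac{1}{3259976} \approx -3.0675 \cdot 10^{-7}$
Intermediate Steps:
$V{\left(I \right)} = - 97 I$
$\frac{1}{96806 + V{\left(\left(\left(\left(-18 - 37\right) + 16\right) - 104\right) \left(-99 - 143\right) \right)}} = \frac{1}{96806 - 97 \left(\left(\left(-18 - 37\right) + 16\right) - 104\right) \left(-99 - 143\right)} = \frac{1}{96806 - 97 \left(\left(-55 + 16\right) - 104\right) \left(-242\right)} = \frac{1}{96806 - 97 \left(-39 - 104\right) \left(-242\right)} = \frac{1}{96806 - 97 \left(\left(-143\right) \left(-242\right)\right)} = \frac{1}{96806 - 3356782} = \frac{1}{-3259976} = - \frac{1}{3259976}$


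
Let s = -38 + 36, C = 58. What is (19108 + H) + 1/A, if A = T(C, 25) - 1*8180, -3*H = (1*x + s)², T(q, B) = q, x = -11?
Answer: 464212907/24366 ≈ 19052.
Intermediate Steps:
s = -2
H = -169/3 (H = -(1*(-11) - 2)²/3 = -(-11 - 2)²/3 = -⅓*(-13)² = -⅓*169 = -169/3 ≈ -56.333)
A = -8122 (A = 58 - 1*8180 = 58 - 8180 = -8122)
(19108 + H) + 1/A = (19108 - 169/3) + 1/(-8122) = 57155/3 - 1/8122 = 464212907/24366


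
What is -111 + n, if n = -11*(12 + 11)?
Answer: -364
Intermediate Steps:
n = -253 (n = -11*23 = -253)
-111 + n = -111 - 253 = -364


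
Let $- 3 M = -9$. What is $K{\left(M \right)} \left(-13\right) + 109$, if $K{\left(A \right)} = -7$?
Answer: $200$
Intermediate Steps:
$M = 3$ ($M = \left(- \frac{1}{3}\right) \left(-9\right) = 3$)
$K{\left(M \right)} \left(-13\right) + 109 = \left(-7\right) \left(-13\right) + 109 = 91 + 109 = 200$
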